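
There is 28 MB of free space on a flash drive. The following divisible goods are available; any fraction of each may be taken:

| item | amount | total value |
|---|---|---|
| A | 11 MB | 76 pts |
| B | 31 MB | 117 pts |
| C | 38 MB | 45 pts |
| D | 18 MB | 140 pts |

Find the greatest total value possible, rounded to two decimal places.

209.09

Take in order of value per unit:
- D (140/18 per unit): all 18 → value 140, running total 140.00
- A (76/11 per unit): 10 of 11 → value 10×76/11 = 69.0909, running total 209.09
Total 209.09.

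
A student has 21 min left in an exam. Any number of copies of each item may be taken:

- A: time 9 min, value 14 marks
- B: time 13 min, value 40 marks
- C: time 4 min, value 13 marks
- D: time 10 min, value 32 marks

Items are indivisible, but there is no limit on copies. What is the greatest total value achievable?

66 marks

Best value-per-unit is C at 13/4; filling with it alone gives 5×13 = 65.
Optimal mix: 1×B + 2×C → time 21, value 66.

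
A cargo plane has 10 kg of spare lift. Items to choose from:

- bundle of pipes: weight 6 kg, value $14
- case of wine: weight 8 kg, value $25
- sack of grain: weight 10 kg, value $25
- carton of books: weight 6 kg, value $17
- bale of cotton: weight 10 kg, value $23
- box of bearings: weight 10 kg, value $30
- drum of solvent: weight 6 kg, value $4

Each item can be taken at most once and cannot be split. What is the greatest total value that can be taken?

$30

Check high-value combinations within 10 kg:
- box of bearings: weight 10, value 30
- case of wine: weight 8, value 25
- sack of grain: weight 10, value 25
Best: $30.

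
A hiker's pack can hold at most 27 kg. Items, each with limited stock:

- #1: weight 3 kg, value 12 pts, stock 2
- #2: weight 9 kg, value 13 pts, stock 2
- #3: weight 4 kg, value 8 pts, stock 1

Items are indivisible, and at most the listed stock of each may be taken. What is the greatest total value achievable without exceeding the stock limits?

50 pts

Best selections within weight 27 and stock limits:
- 2×#1 + 2×#2: weight 24, value 50
- 1×#1 + 2×#2 + 1×#3: weight 25, value 46
- 2×#1 + 1×#2 + 1×#3: weight 19, value 45
Best: 50 pts.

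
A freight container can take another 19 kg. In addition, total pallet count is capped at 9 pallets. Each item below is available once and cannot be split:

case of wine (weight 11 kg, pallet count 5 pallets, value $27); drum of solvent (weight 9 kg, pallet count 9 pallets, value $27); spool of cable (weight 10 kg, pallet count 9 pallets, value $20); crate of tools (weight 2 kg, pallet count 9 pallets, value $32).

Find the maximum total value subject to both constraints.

$32

Feasible sets respecting both limits:
- crate of tools: weight 2, pallet count 9, value 32
- case of wine: weight 11, pallet count 5, value 27
- drum of solvent: weight 9, pallet count 9, value 27
Best: $32.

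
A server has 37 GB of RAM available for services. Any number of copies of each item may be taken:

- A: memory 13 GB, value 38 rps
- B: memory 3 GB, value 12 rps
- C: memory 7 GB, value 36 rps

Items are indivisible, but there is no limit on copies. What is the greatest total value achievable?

Best value-per-unit is C at 36/7; filling with it alone gives 5×36 = 180.
Optimal mix: 3×B + 4×C → memory 37, value 180.

180 rps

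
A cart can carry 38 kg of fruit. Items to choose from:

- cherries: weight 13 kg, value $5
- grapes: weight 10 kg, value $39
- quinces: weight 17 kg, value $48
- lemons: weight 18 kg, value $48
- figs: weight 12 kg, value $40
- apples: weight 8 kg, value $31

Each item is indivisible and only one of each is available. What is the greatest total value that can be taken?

$119

Check high-value combinations within 38 kg:
- quinces+figs+apples: weight 17+12+8=37, value 48+40+31=119
- lemons+figs+apples: weight 18+12+8=38, value 48+40+31=119
- grapes+quinces+apples: weight 10+17+8=35, value 39+48+31=118
Best: $119.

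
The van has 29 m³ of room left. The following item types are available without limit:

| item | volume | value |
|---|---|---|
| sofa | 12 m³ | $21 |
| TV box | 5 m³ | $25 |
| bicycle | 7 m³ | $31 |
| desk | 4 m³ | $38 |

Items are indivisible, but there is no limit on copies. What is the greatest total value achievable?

Best value-per-unit is desk at 38/4, and filling with it alone uses volume 7×4=28. No mix of the others beats 7×38 = 266.

$266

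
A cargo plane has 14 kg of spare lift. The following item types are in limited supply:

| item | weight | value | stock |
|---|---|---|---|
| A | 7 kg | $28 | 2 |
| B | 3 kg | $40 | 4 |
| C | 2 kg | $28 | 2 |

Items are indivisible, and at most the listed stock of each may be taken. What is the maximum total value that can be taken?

$188

Best selections within weight 14 and stock limits:
- 4×B + 1×C: weight 14, value 188
- 3×B + 2×C: weight 13, value 176
- 4×B: weight 12, value 160
- 3×B + 1×C: weight 11, value 148
Best: $188.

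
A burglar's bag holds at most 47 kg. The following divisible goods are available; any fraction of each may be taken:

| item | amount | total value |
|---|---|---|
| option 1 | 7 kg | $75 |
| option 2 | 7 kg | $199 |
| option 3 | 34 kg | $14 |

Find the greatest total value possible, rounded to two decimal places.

287.59

Take in order of value per unit:
- option 2 (199/7 per unit): all 7 → value 199, running total 199.00
- option 1 (75/7 per unit): all 7 → value 75, running total 274.00
- option 3 (14/34 per unit): 33 of 34 → value 33×14/34 = 13.5882, running total 287.59
Total 287.59.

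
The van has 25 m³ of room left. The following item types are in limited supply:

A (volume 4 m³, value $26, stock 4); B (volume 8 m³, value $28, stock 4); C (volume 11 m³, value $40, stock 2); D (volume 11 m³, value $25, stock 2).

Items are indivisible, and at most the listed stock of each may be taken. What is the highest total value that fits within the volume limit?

Best selections within volume 25 and stock limits:
- 4×A + 1×B: volume 24, value 132
- 3×A + 1×C: volume 23, value 118
Best: $132.

$132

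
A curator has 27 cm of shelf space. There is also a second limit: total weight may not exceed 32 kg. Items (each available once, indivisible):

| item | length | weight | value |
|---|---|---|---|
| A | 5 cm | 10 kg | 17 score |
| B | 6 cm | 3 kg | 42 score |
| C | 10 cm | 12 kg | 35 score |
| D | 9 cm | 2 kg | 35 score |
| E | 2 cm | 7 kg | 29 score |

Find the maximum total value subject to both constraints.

141 score

Feasible sets respecting both limits:
- B+C+D+E: length 27, weight 24, value 141
- A+B+C+E: length 23, weight 32, value 123
- A+B+D+E: length 22, weight 22, value 123
- A+C+D+E: length 26, weight 31, value 116
Best: 141 score.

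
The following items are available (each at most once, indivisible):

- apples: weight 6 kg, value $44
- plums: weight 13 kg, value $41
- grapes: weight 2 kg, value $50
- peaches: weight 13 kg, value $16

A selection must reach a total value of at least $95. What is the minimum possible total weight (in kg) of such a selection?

Subsets with value ≥ 95, sorted by total weight:
- apples+plums+grapes: weight 21, value 135
- apples+grapes+peaches: weight 21, value 110
Minimum weight: 21 kg.

21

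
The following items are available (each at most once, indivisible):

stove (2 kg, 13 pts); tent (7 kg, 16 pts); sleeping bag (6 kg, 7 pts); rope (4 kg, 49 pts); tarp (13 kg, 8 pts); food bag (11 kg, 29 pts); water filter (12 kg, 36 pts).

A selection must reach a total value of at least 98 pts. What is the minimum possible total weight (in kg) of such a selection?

Subsets with value ≥ 98, sorted by total weight:
- stove+rope+water filter: weight 18, value 98
- tent+rope+water filter: weight 23, value 101
- stove+sleeping bag+rope+food bag: weight 23, value 98
- stove+tent+rope+food bag: weight 24, value 107
Minimum weight: 18 kg.

18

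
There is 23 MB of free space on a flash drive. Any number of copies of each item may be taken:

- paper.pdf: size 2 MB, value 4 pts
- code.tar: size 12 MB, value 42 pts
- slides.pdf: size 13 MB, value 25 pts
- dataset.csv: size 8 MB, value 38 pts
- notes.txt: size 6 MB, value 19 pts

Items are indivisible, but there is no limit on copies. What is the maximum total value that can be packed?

Best value-per-unit is dataset.csv at 38/8; filling with it alone gives 2×38 = 76.
Optimal mix: 2×dataset.csv + 1×notes.txt → size 22, value 95.

95 pts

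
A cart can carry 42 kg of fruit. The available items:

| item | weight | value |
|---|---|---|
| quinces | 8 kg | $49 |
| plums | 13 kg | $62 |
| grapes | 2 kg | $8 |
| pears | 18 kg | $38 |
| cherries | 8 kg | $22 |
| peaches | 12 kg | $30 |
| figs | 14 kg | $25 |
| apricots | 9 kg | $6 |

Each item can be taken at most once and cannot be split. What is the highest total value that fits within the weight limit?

$163

Check high-value combinations within 42 kg:
- quinces+plums+cherries+peaches: weight 8+13+8+12=41, value 49+62+22+30=163
- quinces+plums+grapes+pears: weight 8+13+2+18=41, value 49+62+8+38=157
- quinces+plums+grapes+peaches: weight 8+13+2+12=35, value 49+62+8+30=149
- quinces+plums+pears: weight 8+13+18=39, value 49+62+38=149
Best: $163.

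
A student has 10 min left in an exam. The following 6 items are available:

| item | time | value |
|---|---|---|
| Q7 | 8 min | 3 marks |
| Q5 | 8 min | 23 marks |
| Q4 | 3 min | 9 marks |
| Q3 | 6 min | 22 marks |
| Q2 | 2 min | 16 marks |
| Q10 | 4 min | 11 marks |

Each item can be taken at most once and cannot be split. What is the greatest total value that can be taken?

39 marks

Check high-value combinations within 10 min:
- Q5+Q2: time 8+2=10, value 23+16=39
- Q3+Q2: time 6+2=8, value 22+16=38
- Q4+Q2+Q10: time 3+2+4=9, value 9+16+11=36
- Q3+Q10: time 6+4=10, value 22+11=33
- Q4+Q3: time 3+6=9, value 9+22=31
Best: 39 marks.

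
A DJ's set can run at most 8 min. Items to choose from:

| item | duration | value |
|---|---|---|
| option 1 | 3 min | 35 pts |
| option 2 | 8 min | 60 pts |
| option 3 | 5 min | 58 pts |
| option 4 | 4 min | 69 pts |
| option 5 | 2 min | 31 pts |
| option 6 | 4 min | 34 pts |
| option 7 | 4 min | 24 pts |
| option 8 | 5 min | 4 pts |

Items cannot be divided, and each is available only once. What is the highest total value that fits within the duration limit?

Check high-value combinations within 8 min:
- option 1+option 4: duration 3+4=7, value 35+69=104
- option 4+option 6: duration 4+4=8, value 69+34=103
- option 4+option 5: duration 4+2=6, value 69+31=100
Best: 104 pts.

104 pts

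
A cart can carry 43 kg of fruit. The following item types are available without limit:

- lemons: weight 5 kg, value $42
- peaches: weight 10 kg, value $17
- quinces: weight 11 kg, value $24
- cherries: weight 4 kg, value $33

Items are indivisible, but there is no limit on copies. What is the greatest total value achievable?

$360

Best value-per-unit is lemons at 42/5; filling with it alone gives 8×42 = 336.
Optimal mix: 7×lemons + 2×cherries → weight 43, value 360.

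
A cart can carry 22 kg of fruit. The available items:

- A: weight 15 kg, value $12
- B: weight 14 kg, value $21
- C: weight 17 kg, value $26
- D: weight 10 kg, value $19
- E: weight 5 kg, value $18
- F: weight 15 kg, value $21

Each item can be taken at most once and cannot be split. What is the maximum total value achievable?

Check high-value combinations within 22 kg:
- C+E: weight 17+5=22, value 26+18=44
- B+E: weight 14+5=19, value 21+18=39
- E+F: weight 5+15=20, value 18+21=39
Best: $44.

$44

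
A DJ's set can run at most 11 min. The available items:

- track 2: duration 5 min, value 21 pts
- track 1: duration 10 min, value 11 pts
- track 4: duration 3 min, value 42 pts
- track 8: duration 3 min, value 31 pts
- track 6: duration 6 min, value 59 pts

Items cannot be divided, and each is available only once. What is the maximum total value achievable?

Check high-value combinations within 11 min:
- track 4+track 6: duration 3+6=9, value 42+59=101
- track 2+track 4+track 8: duration 5+3+3=11, value 21+42+31=94
- track 8+track 6: duration 3+6=9, value 31+59=90
- track 2+track 6: duration 5+6=11, value 21+59=80
- track 4+track 8: duration 3+3=6, value 42+31=73
Best: 101 pts.

101 pts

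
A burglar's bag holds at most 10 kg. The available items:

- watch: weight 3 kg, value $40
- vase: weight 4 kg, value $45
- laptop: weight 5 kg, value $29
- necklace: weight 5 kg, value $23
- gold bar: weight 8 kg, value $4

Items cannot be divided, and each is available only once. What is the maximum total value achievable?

$85

Check high-value combinations within 10 kg:
- watch+vase: weight 3+4=7, value 40+45=85
- vase+laptop: weight 4+5=9, value 45+29=74
- watch+laptop: weight 3+5=8, value 40+29=69
- vase+necklace: weight 4+5=9, value 45+23=68
Best: $85.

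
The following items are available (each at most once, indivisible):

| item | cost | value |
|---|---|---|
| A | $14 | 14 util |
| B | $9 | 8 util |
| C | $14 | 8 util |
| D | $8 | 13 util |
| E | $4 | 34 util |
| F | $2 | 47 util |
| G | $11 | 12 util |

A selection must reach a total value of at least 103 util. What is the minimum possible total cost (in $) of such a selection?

Subsets with value ≥ 103, sorted by total cost:
- D+E+F+G: cost 25, value 106
- A+D+E+F: cost 28, value 108
Minimum cost: 25 $.

25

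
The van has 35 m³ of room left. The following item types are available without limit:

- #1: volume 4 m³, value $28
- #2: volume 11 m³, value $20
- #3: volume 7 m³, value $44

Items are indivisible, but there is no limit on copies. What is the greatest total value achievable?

$240

Best value-per-unit is #1 at 28/4; filling with it alone gives 8×28 = 224.
Optimal mix: 7×#1 + 1×#3 → volume 35, value 240.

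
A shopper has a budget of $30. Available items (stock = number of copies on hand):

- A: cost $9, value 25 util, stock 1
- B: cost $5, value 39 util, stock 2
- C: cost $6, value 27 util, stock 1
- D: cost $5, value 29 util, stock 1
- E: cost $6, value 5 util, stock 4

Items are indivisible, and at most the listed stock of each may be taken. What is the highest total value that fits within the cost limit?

Best selections within cost 30 and stock limits:
- 1×A + 2×B + 1×C + 1×D: cost 30, value 159
- 2×B + 1×C + 1×D + 1×E: cost 27, value 139
- 1×A + 2×B + 1×D + 1×E: cost 30, value 137
- 2×B + 1×C + 1×D: cost 21, value 134
Best: 159 util.

159 util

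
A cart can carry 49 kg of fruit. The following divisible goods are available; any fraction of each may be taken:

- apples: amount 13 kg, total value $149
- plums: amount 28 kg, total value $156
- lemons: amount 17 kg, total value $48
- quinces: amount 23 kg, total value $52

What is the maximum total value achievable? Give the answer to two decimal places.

327.59

Take in order of value per unit:
- apples (149/13 per unit): all 13 → value 149, running total 149.00
- plums (156/28 per unit): all 28 → value 156, running total 305.00
- lemons (48/17 per unit): 8 of 17 → value 8×48/17 = 22.5882, running total 327.59
Total 327.59.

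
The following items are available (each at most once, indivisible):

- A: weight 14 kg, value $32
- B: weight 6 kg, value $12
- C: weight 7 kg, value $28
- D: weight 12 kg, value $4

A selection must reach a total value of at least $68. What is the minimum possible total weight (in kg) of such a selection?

27

Subsets with value ≥ 68, sorted by total weight:
- A+B+C: weight 27, value 72
- A+B+C+D: weight 39, value 76
Minimum weight: 27 kg.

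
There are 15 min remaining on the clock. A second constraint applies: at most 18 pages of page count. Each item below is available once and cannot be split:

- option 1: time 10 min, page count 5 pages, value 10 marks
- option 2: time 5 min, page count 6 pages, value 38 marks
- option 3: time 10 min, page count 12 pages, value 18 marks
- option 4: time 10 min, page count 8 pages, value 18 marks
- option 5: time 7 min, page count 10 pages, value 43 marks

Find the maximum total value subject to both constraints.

81 marks

Feasible sets respecting both limits:
- option 2+option 5: time 12, page count 16, value 81
- option 2+option 3: time 15, page count 18, value 56
- option 2+option 4: time 15, page count 14, value 56
Best: 81 marks.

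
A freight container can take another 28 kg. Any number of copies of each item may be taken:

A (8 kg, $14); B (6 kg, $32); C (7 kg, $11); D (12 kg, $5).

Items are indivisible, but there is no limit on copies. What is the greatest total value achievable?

$128

Best value-per-unit is B at 32/6, and filling with it alone uses weight 4×6=24. No mix of the others beats 4×32 = 128.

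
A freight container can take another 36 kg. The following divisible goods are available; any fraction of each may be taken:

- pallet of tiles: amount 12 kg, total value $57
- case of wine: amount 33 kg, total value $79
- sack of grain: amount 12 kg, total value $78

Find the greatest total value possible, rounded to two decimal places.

Take in order of value per unit:
- sack of grain (78/12 per unit): all 12 → value 78, running total 78.00
- pallet of tiles (57/12 per unit): all 12 → value 57, running total 135.00
- case of wine (79/33 per unit): 12 of 33 → value 12×79/33 = 28.7273, running total 163.73
Total 163.73.

163.73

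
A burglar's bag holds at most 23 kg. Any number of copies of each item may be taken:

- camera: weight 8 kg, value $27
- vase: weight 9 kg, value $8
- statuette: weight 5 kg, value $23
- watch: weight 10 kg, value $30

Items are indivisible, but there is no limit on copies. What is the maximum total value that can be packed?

Best value-per-unit is statuette at 23/5; filling with it alone gives 4×23 = 92.
Optimal mix: 1×camera + 3×statuette → weight 23, value 96.

$96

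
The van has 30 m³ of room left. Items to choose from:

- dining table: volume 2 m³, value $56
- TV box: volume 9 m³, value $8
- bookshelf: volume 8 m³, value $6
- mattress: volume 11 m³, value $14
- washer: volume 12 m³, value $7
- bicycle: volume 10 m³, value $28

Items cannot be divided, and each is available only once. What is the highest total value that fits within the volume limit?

Check high-value combinations within 30 m³:
- dining table+mattress+bicycle: volume 2+11+10=23, value 56+14+28=98
- dining table+TV box+bookshelf+bicycle: volume 2+9+8+10=29, value 56+8+6+28=98
- dining table+TV box+bicycle: volume 2+9+10=21, value 56+8+28=92
- dining table+washer+bicycle: volume 2+12+10=24, value 56+7+28=91
- dining table+bookshelf+bicycle: volume 2+8+10=20, value 56+6+28=90
Best: $98.

$98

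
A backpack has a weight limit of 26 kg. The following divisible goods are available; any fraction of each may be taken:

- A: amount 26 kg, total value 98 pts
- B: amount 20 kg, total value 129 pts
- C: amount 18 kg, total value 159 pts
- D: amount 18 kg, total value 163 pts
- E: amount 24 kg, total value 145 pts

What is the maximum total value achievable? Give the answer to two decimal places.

233.67

Take in order of value per unit:
- D (163/18 per unit): all 18 → value 163, running total 163.00
- C (159/18 per unit): 8 of 18 → value 8×159/18 = 70.6667, running total 233.67
Total 233.67.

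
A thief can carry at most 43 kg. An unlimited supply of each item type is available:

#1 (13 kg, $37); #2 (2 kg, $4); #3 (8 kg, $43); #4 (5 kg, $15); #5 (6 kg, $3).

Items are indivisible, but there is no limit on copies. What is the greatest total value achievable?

$219

Best value-per-unit is #3 at 43/8; filling with it alone gives 5×43 = 215.
Optimal mix: 1×#2 + 5×#3 → weight 42, value 219.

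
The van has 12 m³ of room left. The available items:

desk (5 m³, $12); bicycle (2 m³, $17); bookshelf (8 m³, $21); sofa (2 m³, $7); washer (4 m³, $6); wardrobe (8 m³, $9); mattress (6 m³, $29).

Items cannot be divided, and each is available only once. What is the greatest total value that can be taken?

This is a 0/1 knapsack; check combinations near the capacity.
- bicycle+sofa+mattress: volume 2+2+6=10, value 17+7+29=53
- bicycle+washer+mattress: volume 2+4+6=12, value 17+6+29=52
- bicycle+mattress: volume 2+6=8, value 17+29=46
- bicycle+bookshelf+sofa: volume 2+8+2=12, value 17+21+7=45
Best: $53.

$53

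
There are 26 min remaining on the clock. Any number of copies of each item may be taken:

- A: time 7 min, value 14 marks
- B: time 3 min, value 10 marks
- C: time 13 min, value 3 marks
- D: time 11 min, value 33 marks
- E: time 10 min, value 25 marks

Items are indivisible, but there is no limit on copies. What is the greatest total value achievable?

Best value-per-unit is B at 10/3; filling with it alone gives 8×10 = 80.
Optimal mix: 5×B + 1×D → time 26, value 83.

83 marks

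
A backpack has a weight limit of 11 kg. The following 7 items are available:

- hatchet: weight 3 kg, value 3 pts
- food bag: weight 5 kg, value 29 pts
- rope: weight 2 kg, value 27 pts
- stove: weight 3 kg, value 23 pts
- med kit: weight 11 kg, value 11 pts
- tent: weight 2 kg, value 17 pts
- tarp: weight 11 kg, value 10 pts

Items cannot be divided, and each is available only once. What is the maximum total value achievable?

79 pts

Check high-value combinations within 11 kg:
- food bag+rope+stove: weight 5+2+3=10, value 29+27+23=79
- food bag+rope+tent: weight 5+2+2=9, value 29+27+17=73
- hatchet+rope+stove+tent: weight 3+2+3+2=10, value 3+27+23+17=70
- food bag+stove+tent: weight 5+3+2=10, value 29+23+17=69
Best: 79 pts.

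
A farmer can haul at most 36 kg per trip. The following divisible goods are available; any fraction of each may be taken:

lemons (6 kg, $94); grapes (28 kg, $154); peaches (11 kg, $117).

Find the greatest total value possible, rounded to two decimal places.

315.50

Take in order of value per unit:
- lemons (94/6 per unit): all 6 → value 94, running total 94.00
- peaches (117/11 per unit): all 11 → value 117, running total 211.00
- grapes (154/28 per unit): 19 of 28 → value 19×154/28 = 104.5000, running total 315.50
Total 315.50.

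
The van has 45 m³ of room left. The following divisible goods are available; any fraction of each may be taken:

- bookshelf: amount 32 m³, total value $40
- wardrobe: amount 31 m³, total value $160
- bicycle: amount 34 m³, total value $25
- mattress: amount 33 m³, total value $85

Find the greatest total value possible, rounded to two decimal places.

196.06

Take in order of value per unit:
- wardrobe (160/31 per unit): all 31 → value 160, running total 160.00
- mattress (85/33 per unit): 14 of 33 → value 14×85/33 = 36.0606, running total 196.06
Total 196.06.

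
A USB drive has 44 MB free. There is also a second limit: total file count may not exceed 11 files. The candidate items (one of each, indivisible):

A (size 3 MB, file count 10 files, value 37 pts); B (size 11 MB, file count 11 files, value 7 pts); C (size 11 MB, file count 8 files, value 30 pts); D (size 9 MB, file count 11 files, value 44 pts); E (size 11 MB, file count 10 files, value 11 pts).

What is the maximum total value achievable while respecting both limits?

Feasible sets respecting both limits:
- D: size 9, file count 11, value 44
- A: size 3, file count 10, value 37
- C: size 11, file count 8, value 30
- E: size 11, file count 10, value 11
Best: 44 pts.

44 pts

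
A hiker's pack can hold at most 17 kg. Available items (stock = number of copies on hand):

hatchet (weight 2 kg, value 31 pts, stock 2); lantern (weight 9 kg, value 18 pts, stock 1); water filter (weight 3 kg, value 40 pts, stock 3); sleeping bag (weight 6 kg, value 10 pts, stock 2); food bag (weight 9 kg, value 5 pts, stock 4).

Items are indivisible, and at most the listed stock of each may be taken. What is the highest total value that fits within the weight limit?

182 pts

Top feasible selections:
- 2×hatchet + 3×water filter: weight 13, value 182
- 1×hatchet + 3×water filter + 1×sleeping bag: weight 17, value 161
- 2×hatchet + 2×water filter + 1×sleeping bag: weight 16, value 152
Best: 182 pts.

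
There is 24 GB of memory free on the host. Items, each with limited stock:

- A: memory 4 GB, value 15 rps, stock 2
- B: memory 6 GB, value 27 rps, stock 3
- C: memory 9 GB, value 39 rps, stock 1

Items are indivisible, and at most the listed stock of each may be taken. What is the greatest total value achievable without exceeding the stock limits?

96 rps

Top feasible selections:
- 1×A + 3×B: memory 22, value 96
- 2×A + 1×B + 1×C: memory 23, value 96
- 2×B + 1×C: memory 21, value 93
Best: 96 rps.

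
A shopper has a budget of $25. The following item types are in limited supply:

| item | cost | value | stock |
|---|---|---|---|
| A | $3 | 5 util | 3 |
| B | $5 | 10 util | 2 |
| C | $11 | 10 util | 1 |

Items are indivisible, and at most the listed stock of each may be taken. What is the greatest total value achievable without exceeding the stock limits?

35 util

Top feasible selections:
- 3×A + 2×B: cost 19, value 35
- 1×A + 2×B + 1×C: cost 24, value 35
- 3×A + 1×B + 1×C: cost 25, value 35
Best: 35 util.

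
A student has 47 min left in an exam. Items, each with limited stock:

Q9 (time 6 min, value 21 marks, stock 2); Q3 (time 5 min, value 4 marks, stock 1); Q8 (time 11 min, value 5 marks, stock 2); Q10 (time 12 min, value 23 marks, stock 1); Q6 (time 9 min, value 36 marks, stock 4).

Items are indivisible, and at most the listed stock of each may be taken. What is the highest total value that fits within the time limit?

169 marks

Best selections within time 47 and stock limits:
- 1×Q9 + 1×Q3 + 4×Q6: time 47, value 169
- 1×Q9 + 4×Q6: time 42, value 165
- 2×Q9 + 1×Q3 + 3×Q6: time 44, value 154
Best: 169 marks.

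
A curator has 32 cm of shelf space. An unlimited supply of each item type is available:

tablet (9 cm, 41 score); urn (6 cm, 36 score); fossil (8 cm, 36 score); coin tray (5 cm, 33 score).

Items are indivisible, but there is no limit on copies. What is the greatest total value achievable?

204 score

Best value-per-unit is coin tray at 33/5; filling with it alone gives 6×33 = 198.
Optimal mix: 2×urn + 4×coin tray → length 32, value 204.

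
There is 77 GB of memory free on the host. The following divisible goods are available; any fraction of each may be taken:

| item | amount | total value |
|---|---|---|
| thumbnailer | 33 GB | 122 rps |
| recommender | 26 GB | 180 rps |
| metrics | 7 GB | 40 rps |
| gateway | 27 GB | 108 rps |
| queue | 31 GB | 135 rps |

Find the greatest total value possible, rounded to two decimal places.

Take in order of value per unit:
- recommender (180/26 per unit): all 26 → value 180, running total 180.00
- metrics (40/7 per unit): all 7 → value 40, running total 220.00
- queue (135/31 per unit): all 31 → value 135, running total 355.00
- gateway (108/27 per unit): 13 of 27 → value 13×108/27 = 52.0000, running total 407.00
Total 407.00.

407.00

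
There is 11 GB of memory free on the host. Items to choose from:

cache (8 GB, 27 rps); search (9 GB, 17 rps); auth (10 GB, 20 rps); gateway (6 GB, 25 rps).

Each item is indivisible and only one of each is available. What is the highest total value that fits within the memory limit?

This is a 0/1 knapsack; check combinations near the capacity.
- cache: memory 8, value 27
- gateway: memory 6, value 25
- auth: memory 10, value 20
- search: memory 9, value 17
Best: 27 rps.

27 rps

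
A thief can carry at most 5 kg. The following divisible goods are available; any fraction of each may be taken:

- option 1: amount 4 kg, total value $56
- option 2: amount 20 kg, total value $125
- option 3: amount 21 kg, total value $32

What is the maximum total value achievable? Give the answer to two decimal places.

Take in order of value per unit:
- option 1 (56/4 per unit): all 4 → value 56, running total 56.00
- option 2 (125/20 per unit): 1 of 20 → value 1×125/20 = 6.2500, running total 62.25
Total 62.25.

62.25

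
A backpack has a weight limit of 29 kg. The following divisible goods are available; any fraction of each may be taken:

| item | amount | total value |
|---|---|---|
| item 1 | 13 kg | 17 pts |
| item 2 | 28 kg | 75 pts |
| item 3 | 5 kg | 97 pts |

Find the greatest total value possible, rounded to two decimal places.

161.29

Take in order of value per unit:
- item 3 (97/5 per unit): all 5 → value 97, running total 97.00
- item 2 (75/28 per unit): 24 of 28 → value 24×75/28 = 64.2857, running total 161.29
Total 161.29.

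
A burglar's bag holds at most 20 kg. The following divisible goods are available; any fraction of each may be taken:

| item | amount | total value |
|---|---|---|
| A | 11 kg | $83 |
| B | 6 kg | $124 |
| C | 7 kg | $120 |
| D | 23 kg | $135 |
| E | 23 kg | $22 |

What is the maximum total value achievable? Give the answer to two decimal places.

Take in order of value per unit:
- B (124/6 per unit): all 6 → value 124, running total 124.00
- C (120/7 per unit): all 7 → value 120, running total 244.00
- A (83/11 per unit): 7 of 11 → value 7×83/11 = 52.8182, running total 296.82
Total 296.82.

296.82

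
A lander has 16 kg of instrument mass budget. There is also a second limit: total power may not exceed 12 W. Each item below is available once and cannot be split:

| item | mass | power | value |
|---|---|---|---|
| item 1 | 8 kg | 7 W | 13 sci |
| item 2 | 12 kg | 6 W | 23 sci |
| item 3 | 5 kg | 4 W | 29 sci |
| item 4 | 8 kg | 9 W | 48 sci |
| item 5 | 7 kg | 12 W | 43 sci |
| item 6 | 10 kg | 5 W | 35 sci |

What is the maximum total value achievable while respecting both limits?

64 sci

Feasible sets respecting both limits:
- item 3+item 6: mass 15, power 9, value 64
- item 4: mass 8, power 9, value 48
- item 5: mass 7, power 12, value 43
- item 1+item 3: mass 13, power 11, value 42
Best: 64 sci.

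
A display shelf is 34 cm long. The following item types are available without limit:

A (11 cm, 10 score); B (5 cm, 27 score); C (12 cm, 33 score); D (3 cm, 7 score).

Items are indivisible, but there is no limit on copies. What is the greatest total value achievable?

Best value-per-unit is B at 27/5; filling with it alone gives 6×27 = 162.
Optimal mix: 6×B + 1×D → length 33, value 169.

169 score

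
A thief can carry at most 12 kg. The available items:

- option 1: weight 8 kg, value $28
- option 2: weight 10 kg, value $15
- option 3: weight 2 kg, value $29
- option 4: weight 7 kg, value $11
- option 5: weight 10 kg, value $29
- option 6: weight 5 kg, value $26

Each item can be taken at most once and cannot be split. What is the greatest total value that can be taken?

$58

Check high-value combinations within 12 kg:
- option 3+option 5: weight 2+10=12, value 29+29=58
- option 1+option 3: weight 8+2=10, value 28+29=57
- option 3+option 6: weight 2+5=7, value 29+26=55
- option 2+option 3: weight 10+2=12, value 15+29=44
- option 3+option 4: weight 2+7=9, value 29+11=40
Best: $58.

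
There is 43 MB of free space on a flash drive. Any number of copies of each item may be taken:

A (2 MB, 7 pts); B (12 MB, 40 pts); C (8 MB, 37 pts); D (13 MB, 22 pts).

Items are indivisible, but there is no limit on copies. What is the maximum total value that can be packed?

Best value-per-unit is C at 37/8; filling with it alone gives 5×37 = 185.
Optimal mix: 1×A + 5×C → size 42, value 192.

192 pts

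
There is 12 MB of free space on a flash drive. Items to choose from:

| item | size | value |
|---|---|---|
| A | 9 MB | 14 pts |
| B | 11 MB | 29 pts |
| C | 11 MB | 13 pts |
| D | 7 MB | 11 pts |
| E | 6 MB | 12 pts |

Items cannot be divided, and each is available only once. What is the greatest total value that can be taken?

Check high-value combinations within 12 MB:
- B: size 11, value 29
- A: size 9, value 14
- C: size 11, value 13
Best: 29 pts.

29 pts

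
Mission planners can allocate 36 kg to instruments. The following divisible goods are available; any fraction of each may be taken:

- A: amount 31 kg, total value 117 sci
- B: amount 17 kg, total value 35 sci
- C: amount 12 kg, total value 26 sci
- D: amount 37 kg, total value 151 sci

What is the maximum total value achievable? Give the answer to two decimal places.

146.92

Take in order of value per unit:
- D (151/37 per unit): 36 of 37 → value 36×151/37 = 146.9189, running total 146.92
Total 146.92.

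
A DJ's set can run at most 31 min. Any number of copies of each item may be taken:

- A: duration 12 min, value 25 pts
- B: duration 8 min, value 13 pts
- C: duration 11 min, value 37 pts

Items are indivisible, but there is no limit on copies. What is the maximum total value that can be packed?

87 pts

Best value-per-unit is C at 37/11; filling with it alone gives 2×37 = 74.
Optimal mix: 1×B + 2×C → duration 30, value 87.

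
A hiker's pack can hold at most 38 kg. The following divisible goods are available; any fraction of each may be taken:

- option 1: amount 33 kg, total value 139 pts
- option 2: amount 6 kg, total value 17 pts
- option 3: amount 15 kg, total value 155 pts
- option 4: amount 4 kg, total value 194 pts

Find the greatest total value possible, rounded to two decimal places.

429.03

Take in order of value per unit:
- option 4 (194/4 per unit): all 4 → value 194, running total 194.00
- option 3 (155/15 per unit): all 15 → value 155, running total 349.00
- option 1 (139/33 per unit): 19 of 33 → value 19×139/33 = 80.0303, running total 429.03
Total 429.03.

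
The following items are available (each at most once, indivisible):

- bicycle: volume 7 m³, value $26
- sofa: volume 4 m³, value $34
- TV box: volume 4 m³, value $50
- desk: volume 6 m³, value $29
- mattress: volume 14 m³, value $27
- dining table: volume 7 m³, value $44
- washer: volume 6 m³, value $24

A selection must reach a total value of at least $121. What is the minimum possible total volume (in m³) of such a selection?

Subsets with value ≥ 121, sorted by total volume:
- sofa+TV box+dining table: volume 15, value 128
- TV box+desk+dining table: volume 17, value 123
- sofa+TV box+desk+washer: volume 20, value 137
Minimum volume: 15 m³.

15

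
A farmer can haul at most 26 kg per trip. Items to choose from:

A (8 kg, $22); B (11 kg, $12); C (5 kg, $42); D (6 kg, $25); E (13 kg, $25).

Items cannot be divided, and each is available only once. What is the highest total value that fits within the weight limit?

Check high-value combinations within 26 kg:
- C+D+E: weight 5+6+13=24, value 42+25+25=92
- A+C+D: weight 8+5+6=19, value 22+42+25=89
- A+C+E: weight 8+5+13=26, value 22+42+25=89
- B+C+D: weight 11+5+6=22, value 12+42+25=79
Best: $92.

$92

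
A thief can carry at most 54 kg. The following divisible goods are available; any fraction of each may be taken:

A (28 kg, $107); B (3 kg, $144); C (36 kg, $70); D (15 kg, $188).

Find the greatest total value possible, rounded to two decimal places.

Take in order of value per unit:
- B (144/3 per unit): all 3 → value 144, running total 144.00
- D (188/15 per unit): all 15 → value 188, running total 332.00
- A (107/28 per unit): all 28 → value 107, running total 439.00
- C (70/36 per unit): 8 of 36 → value 8×70/36 = 15.5556, running total 454.56
Total 454.56.

454.56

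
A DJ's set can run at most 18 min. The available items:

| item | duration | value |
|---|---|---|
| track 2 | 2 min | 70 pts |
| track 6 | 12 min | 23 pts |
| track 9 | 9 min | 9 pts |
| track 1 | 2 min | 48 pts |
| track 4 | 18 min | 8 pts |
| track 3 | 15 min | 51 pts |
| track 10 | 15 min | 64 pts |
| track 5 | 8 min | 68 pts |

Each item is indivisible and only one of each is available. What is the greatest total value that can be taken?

Check high-value combinations within 18 min:
- track 2+track 1+track 5: duration 2+2+8=12, value 70+48+68=186
- track 2+track 6+track 1: duration 2+12+2=16, value 70+23+48=141
- track 2+track 5: duration 2+8=10, value 70+68=138
Best: 186 pts.

186 pts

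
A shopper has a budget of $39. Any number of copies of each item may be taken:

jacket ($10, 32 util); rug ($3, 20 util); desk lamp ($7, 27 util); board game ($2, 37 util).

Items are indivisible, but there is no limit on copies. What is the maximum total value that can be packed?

703 util

Best value-per-unit is board game at 37/2, and filling with it alone uses cost 19×2=38. No mix of the others beats 19×37 = 703.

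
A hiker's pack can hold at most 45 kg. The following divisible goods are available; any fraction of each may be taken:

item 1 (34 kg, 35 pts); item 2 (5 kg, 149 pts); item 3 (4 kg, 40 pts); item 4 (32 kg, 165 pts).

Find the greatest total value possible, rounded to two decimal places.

358.12

Take in order of value per unit:
- item 2 (149/5 per unit): all 5 → value 149, running total 149.00
- item 3 (40/4 per unit): all 4 → value 40, running total 189.00
- item 4 (165/32 per unit): all 32 → value 165, running total 354.00
- item 1 (35/34 per unit): 4 of 34 → value 4×35/34 = 4.1176, running total 358.12
Total 358.12.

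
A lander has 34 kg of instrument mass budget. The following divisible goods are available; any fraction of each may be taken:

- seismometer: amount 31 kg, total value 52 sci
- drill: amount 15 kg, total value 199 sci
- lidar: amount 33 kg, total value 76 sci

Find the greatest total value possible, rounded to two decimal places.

Take in order of value per unit:
- drill (199/15 per unit): all 15 → value 199, running total 199.00
- lidar (76/33 per unit): 19 of 33 → value 19×76/33 = 43.7576, running total 242.76
Total 242.76.

242.76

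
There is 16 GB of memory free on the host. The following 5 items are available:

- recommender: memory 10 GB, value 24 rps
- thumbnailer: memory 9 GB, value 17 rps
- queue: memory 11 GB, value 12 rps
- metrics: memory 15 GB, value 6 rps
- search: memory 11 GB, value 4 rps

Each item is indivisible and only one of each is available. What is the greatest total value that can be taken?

Check high-value combinations within 16 GB:
- recommender: memory 10, value 24
- thumbnailer: memory 9, value 17
- queue: memory 11, value 12
Best: 24 rps.

24 rps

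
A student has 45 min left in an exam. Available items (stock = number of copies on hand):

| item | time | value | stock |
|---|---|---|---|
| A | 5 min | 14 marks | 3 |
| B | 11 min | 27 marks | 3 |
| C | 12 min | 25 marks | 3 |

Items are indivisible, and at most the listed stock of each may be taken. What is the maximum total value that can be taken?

109 marks

Best selections within time 45 and stock limits:
- 2×A + 3×B: time 43, value 109
- 2×A + 2×B + 1×C: time 44, value 107
- 3×B + 1×C: time 45, value 106
- 2×A + 1×B + 2×C: time 45, value 105
Best: 109 marks.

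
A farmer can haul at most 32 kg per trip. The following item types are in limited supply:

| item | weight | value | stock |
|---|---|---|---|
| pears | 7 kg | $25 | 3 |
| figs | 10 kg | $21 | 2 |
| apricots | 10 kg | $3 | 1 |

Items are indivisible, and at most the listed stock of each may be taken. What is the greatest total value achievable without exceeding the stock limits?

$96

Top feasible selections:
- 3×pears + 1×figs: weight 31, value 96
- 3×pears + 1×apricots: weight 31, value 78
- 3×pears: weight 21, value 75
- 2×pears + 1×figs: weight 24, value 71
Best: $96.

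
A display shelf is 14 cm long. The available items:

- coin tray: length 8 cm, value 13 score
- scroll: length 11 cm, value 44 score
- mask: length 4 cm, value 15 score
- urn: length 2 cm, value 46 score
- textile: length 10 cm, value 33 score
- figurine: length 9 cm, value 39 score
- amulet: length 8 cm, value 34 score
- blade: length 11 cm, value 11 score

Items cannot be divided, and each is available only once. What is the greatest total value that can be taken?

95 score

Check high-value combinations within 14 cm:
- mask+urn+amulet: length 4+2+8=14, value 15+46+34=95
- scroll+urn: length 11+2=13, value 44+46=90
- urn+figurine: length 2+9=11, value 46+39=85
- urn+amulet: length 2+8=10, value 46+34=80
- urn+textile: length 2+10=12, value 46+33=79
Best: 95 score.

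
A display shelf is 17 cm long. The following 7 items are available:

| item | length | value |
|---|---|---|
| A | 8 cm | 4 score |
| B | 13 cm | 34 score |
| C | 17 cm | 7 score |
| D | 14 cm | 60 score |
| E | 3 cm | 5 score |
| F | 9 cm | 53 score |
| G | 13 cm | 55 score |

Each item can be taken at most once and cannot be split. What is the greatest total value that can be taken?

Check high-value combinations within 17 cm:
- D+E: length 14+3=17, value 60+5=65
- D: length 14, value 60
- E+G: length 3+13=16, value 5+55=60
- E+F: length 3+9=12, value 5+53=58
Best: 65 score.

65 score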